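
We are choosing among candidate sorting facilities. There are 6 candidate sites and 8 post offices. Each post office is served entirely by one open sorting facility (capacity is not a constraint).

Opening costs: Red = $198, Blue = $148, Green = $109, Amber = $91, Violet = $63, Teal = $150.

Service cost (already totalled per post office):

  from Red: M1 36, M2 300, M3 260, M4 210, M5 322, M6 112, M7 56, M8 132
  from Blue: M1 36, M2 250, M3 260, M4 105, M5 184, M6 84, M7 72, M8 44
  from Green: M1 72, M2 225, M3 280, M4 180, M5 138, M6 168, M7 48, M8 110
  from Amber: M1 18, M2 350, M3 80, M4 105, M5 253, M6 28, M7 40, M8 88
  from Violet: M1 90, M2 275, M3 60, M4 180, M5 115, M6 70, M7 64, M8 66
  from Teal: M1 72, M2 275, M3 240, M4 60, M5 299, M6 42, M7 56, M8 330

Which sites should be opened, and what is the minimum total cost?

Open Amber and Violet; minimum total cost 861.

For any fixed open set, each post office goes to its cheapest open site; total = fixed + service.
{Amber, Violet}: M1→Amber 18, M2→Violet 275, M3→Violet 60, M4→Amber 105, M5→Violet 115, M6→Amber 28, M7→Amber 40, M8→Violet 66. Service 707; fixed 154; total 861.
{Green, Amber, Violet}: service 657 + fixed 263 = 920
{Green, Amber}: M1→Amber 18, M2→Green 225, M3→Amber 80, M4→Amber 105, M5→Green 138, M6→Amber 28, M7→Amber 40, M8→Amber 88. Service 722; fixed 200; total 922.
{Red, Blue, Green, Amber, Violet, Teal}: service 590 + fixed 759 = 1349
No other subset beats 861.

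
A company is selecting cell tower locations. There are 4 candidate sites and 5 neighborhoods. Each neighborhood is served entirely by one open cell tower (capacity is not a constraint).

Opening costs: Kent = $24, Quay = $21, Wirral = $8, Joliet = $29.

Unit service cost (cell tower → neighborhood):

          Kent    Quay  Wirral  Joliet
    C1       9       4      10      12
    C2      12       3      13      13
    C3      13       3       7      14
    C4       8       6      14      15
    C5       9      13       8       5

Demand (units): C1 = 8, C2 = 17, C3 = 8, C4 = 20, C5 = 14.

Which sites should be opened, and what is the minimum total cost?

For any fixed open set, each neighborhood goes to its cheapest open site; total = fixed + service.
{Quay, Joliet}: C1→Quay 4·8=32, C2→Quay 3·17=51, C3→Quay 3·8=24, C4→Quay 6·20=120, C5→Joliet 5·14=70. Service 297; fixed 50; total 347.
{Quay, Wirral, Joliet}: C1→Quay 4·8=32, C2→Quay 3·17=51, C3→Quay 3·8=24, C4→Quay 6·20=120, C5→Joliet 5·14=70. Service 297; fixed 58; total 355.
{Quay, Wirral}: service 339 + fixed 29 = 368
{Kent, Quay, Wirral, Joliet}: C1→Quay 4·8=32, C2→Quay 3·17=51, C3→Quay 3·8=24, C4→Quay 6·20=120, C5→Joliet 5·14=70. Service 297; fixed 82; total 379.
(All 15 nonempty subsets were checked; Quay and Joliet is lowest.)

Open Quay and Joliet; minimum total cost 347.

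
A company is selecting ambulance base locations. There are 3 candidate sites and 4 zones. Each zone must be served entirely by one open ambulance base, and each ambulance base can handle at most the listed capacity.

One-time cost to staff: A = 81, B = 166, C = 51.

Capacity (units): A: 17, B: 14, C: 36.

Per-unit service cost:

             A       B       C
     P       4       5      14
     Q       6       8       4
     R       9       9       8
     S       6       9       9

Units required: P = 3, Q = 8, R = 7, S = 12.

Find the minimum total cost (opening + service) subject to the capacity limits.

Minimum total cost: 289

Open {C}: P→C 14·3=42, Q→C 4·8=32, R→C 8·7=56, S→C 9·12=108.
Loads: C carries 30/36. Service 238; fixed 51; total 289.
Next best feasible plan costs 304.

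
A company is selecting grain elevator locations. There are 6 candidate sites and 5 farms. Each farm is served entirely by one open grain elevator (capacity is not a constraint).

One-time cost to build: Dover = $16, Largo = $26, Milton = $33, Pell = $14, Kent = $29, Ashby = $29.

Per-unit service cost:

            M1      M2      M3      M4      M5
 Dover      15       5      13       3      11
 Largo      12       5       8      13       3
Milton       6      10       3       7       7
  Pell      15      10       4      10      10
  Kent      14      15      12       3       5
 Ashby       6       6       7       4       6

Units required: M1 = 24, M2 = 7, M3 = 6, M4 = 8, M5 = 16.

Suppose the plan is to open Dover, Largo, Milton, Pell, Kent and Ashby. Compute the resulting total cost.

Total cost: 416

Each farm is assigned to its cheapest site among the open ones.
{Dover, Largo, Milton, Pell, Kent, Ashby}: M1→Milton 6·24=144, M2→Dover 5·7=35, M3→Milton 3·6=18, M4→Dover 3·8=24, M5→Largo 3·16=48. Service 269; fixed 147; total 416.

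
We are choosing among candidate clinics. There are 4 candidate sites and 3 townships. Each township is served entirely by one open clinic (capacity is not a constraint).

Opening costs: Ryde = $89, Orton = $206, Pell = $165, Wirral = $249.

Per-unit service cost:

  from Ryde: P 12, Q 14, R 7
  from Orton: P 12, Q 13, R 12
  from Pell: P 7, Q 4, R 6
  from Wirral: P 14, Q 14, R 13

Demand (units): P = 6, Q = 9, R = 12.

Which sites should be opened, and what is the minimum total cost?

For any fixed open set, each township goes to its cheapest open site; total = fixed + service.
{Pell}: P→Pell 7·6=42, Q→Pell 4·9=36, R→Pell 6·12=72. Service 150; fixed 165; total 315.
{Ryde}: service 282 + fixed 89 = 371
{Ryde, Pell}: service 150 + fixed 254 = 404
{Ryde, Orton, Pell, Wirral}: service 150 + fixed 709 = 859
No other subset beats 315.

Open Pell only; minimum total cost 315.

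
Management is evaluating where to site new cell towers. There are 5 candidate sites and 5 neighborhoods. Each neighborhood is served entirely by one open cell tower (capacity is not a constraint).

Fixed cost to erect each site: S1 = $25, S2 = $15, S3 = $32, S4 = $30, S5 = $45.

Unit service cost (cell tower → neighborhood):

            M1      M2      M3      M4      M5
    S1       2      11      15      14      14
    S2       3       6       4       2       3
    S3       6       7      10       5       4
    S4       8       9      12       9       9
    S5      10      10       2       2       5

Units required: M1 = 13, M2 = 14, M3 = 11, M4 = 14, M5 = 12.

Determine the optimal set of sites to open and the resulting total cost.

Open S2 only; minimum total cost 246.

For any fixed open set, each neighborhood goes to its cheapest open site; total = fixed + service.
{S2}: M1→S2 3·13=39, M2→S2 6·14=84, M3→S2 4·11=44, M4→S2 2·14=28, M5→S2 3·12=36. Service 231; fixed 15; total 246.
{S1, S2}: service 218 + fixed 40 = 258
{S2, S5}: service 209 + fixed 60 = 269
{S1, S2, S3, S4, S5}: M1→S1 2·13=26, M2→S2 6·14=84, M3→S5 2·11=22, M4→S2 2·14=28, M5→S2 3·12=36. Service 196; fixed 147; total 343.
No other subset beats 246.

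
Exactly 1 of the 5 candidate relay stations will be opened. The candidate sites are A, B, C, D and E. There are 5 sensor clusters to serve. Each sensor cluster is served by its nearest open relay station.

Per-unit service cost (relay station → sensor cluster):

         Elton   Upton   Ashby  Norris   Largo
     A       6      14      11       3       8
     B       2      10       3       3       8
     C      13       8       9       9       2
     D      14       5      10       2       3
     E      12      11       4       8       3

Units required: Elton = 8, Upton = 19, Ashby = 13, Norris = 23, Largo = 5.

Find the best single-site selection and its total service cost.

Choose B only; total service cost 354.

With exactly 1 open, each sensor cluster uses its cheapest among the chosen.
{B}: Elton→B 2·8=16, Upton→B 10·19=190, Ashby→B 3·13=39, Norris→B 3·23=69, Largo→B 8·5=40. Service cost 354.
{D}: service cost 398
{E}: service cost 556
Among all 5 size-1 choices, {B} is lowest.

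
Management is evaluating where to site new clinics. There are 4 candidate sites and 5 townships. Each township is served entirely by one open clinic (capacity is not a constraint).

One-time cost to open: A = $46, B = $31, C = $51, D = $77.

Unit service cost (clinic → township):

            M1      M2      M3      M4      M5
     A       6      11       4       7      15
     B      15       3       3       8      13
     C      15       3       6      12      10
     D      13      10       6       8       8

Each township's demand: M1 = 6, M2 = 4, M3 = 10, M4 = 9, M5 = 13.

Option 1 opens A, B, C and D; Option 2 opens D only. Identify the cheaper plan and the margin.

Option 2 is cheaper by 19.

Option 1: {A, B, C, D}: M1→A 6·6=36, M2→B 3·4=12, M3→B 3·10=30, M4→A 7·9=63, M5→D 8·13=104. Service 245; fixed 205; total 450.
Option 2: {D}: M1→D 13·6=78, M2→D 10·4=40, M3→D 6·10=60, M4→D 8·9=72, M5→D 8·13=104. Service 354; fixed 77; total 431.
Difference: |450 − 431| = 19.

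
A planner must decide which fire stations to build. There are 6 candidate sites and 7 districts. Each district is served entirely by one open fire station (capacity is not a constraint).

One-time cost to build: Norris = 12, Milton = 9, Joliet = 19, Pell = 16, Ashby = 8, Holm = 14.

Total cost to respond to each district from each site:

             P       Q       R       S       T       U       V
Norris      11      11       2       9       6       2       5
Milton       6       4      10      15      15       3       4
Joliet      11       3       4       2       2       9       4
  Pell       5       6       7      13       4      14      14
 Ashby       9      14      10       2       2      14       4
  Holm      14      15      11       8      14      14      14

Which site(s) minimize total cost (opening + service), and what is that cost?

Open Milton and Ashby; minimum total cost 48.

For any fixed open set, each district goes to its cheapest open site; total = fixed + service.
{Milton, Ashby}: P→Milton 6, Q→Milton 4, R→Milton 10, S→Ashby 2, T→Ashby 2, U→Milton 3, V→Milton 4. Service 31; fixed 17; total 48.
{Norris, Milton, Ashby}: P→Milton 6, Q→Milton 4, R→Norris 2, S→Ashby 2, T→Ashby 2, U→Norris 2, V→Milton 4. Service 22; fixed 29; total 51.
{Norris, Ashby}: service 32 + fixed 20 = 52
{Norris, Milton, Joliet, Pell, Ashby, Holm}: service 20 + fixed 78 = 98
No other subset beats 48.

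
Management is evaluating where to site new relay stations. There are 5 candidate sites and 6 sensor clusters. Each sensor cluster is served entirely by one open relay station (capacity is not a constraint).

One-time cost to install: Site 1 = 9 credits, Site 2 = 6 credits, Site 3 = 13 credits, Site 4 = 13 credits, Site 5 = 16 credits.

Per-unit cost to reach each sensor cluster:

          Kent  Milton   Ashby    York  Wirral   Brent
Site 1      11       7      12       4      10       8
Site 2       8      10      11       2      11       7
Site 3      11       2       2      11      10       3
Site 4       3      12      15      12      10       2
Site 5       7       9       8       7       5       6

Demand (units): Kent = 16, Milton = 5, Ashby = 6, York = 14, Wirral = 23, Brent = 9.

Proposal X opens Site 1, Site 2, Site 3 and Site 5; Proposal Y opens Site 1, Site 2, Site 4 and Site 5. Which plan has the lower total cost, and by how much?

Proposal X: {Site 1, Site 2, Site 3, Site 5}: Kent→Site 5 7·16=112, Milton→Site 3 2·5=10, Ashby→Site 3 2·6=12, York→Site 2 2·14=28, Wirral→Site 5 5·23=115, Brent→Site 3 3·9=27. Service 304; fixed 44; total 348.
Proposal Y: {Site 1, Site 2, Site 4, Site 5}: Kent→Site 4 3·16=48, Milton→Site 1 7·5=35, Ashby→Site 5 8·6=48, York→Site 2 2·14=28, Wirral→Site 5 5·23=115, Brent→Site 4 2·9=18. Service 292; fixed 44; total 336.
Difference: |348 − 336| = 12.

Proposal Y is cheaper by 12.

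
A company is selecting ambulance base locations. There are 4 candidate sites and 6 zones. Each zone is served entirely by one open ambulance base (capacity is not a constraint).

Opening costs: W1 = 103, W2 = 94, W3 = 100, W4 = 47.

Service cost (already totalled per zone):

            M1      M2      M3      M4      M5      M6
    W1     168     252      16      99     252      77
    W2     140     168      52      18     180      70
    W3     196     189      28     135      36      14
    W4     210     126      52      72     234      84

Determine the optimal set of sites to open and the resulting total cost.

For any fixed open set, each zone goes to its cheapest open site; total = fixed + service.
{W2, W3}: M1→W2 140, M2→W2 168, M3→W3 28, M4→W2 18, M5→W3 36, M6→W3 14. Service 404; fixed 194; total 598.
{W2, W3, W4}: service 362 + fixed 241 = 603
{W3, W4}: service 472 + fixed 147 = 619
{W1, W2, W3, W4}: M1→W2 140, M2→W4 126, M3→W1 16, M4→W2 18, M5→W3 36, M6→W3 14. Service 350; fixed 344; total 694.
(All 15 nonempty subsets were checked; W2 and W3 is lowest.)

Open W2 and W3; minimum total cost 598.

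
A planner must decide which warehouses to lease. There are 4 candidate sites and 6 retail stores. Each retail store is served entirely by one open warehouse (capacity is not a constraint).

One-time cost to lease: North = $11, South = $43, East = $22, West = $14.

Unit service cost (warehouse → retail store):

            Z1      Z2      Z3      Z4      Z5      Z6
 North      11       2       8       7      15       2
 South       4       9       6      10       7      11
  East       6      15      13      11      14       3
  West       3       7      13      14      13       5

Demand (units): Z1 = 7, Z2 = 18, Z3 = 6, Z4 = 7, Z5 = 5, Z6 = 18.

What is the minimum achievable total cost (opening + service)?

Minimum total cost: 274

For any fixed open set, each retail store goes to its cheapest open site; total = fixed + service.
{North, South}: Z1→South 4·7=28, Z2→North 2·18=36, Z3→South 6·6=36, Z4→North 7·7=49, Z5→South 7·5=35, Z6→North 2·18=36. Service 220; fixed 54; total 274.
{North, West}: service 255 + fixed 25 = 280
{North, South, West}: Z1→West 3·7=21, Z2→North 2·18=36, Z3→South 6·6=36, Z4→North 7·7=49, Z5→South 7·5=35, Z6→North 2·18=36. Service 213; fixed 68; total 281.
{North, South, East, West}: Z1→West 3·7=21, Z2→North 2·18=36, Z3→South 6·6=36, Z4→North 7·7=49, Z5→South 7·5=35, Z6→North 2·18=36. Service 213; fixed 90; total 303.
No other subset beats 274.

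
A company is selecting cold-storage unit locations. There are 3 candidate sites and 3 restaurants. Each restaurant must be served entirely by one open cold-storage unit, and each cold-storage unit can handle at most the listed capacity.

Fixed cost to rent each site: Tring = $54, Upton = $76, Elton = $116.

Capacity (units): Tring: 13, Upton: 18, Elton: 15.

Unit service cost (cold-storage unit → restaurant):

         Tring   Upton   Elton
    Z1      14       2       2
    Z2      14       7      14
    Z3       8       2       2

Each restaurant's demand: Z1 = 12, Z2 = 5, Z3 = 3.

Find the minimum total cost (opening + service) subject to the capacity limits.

Open {Tring, Upton}: Z1→Upton 2·12=24, Z2→Upton 7·5=35, Z3→Tring 8·3=24.
Loads: Tring carries 3/13, Upton carries 17/18. Service 83; fixed 130; total 213.
Next best feasible plan costs 230.

Minimum total cost: 213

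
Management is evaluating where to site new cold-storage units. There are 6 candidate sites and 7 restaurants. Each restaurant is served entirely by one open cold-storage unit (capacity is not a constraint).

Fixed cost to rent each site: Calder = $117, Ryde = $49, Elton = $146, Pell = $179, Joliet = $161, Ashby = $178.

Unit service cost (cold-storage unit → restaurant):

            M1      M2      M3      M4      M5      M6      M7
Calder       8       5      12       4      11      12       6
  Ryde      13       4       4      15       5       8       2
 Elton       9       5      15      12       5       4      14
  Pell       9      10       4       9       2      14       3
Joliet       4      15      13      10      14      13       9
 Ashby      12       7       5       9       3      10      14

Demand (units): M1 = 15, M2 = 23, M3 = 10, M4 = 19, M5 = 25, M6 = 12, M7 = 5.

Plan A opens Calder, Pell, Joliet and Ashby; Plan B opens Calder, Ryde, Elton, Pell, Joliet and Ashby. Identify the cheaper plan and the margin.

Plan A: {Calder, Pell, Joliet, Ashby}: M1→Joliet 4·15=60, M2→Calder 5·23=115, M3→Pell 4·10=40, M4→Calder 4·19=76, M5→Pell 2·25=50, M6→Ashby 10·12=120, M7→Pell 3·5=15. Service 476; fixed 635; total 1111.
Plan B: {Calder, Ryde, Elton, Pell, Joliet, Ashby}: M1→Joliet 4·15=60, M2→Ryde 4·23=92, M3→Ryde 4·10=40, M4→Calder 4·19=76, M5→Pell 2·25=50, M6→Elton 4·12=48, M7→Ryde 2·5=10. Service 376; fixed 830; total 1206.
Difference: |1111 − 1206| = 95.

Plan A is cheaper by 95.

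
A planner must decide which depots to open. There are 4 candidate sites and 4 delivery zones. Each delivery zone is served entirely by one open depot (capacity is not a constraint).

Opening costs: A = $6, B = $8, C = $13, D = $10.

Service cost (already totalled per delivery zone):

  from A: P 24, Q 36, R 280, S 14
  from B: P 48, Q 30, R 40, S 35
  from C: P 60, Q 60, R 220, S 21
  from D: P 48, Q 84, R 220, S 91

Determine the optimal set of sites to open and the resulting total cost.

Open A and B; minimum total cost 122.

For any fixed open set, each delivery zone goes to its cheapest open site; total = fixed + service.
{A, B}: P→A 24, Q→B 30, R→B 40, S→A 14. Service 108; fixed 14; total 122.
{A, B, D}: service 108 + fixed 24 = 132
{A, B, C}: service 108 + fixed 27 = 135
{A, B, C, D}: service 108 + fixed 37 = 145
No other subset beats 122.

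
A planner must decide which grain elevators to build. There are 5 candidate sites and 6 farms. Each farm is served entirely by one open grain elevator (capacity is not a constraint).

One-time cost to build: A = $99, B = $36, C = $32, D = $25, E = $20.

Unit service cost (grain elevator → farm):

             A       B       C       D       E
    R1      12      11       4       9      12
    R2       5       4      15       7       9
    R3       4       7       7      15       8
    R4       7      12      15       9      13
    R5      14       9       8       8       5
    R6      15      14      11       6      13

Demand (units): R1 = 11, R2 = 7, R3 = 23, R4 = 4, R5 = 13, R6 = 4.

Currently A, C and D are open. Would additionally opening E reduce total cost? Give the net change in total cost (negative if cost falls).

Yes — net change −19 (cost falls by 19).

Current service cost with {A, C, D}: 327.
Adding E: each farm re-picks its cheapest; new service cost 288, saving 39.
Extra fixed cost: 20. Net change = 20 − 39 = -19.
(Totals: 483 → 464.)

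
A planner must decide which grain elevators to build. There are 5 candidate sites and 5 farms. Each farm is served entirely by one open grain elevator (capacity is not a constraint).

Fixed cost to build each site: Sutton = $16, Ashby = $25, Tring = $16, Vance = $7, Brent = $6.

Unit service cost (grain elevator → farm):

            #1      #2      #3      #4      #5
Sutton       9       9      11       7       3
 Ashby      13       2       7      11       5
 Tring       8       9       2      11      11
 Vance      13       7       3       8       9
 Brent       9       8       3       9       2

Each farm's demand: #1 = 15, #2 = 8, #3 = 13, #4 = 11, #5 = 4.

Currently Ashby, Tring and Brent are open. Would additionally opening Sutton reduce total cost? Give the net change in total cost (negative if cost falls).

Current service cost with {Ashby, Tring, Brent}: 269.
Adding Sutton: each farm re-picks its cheapest; new service cost 247, saving 22.
Extra fixed cost: 16. Net change = 16 − 22 = -6.
(Totals: 316 → 310.)

Yes — net change −6 (cost falls by 6).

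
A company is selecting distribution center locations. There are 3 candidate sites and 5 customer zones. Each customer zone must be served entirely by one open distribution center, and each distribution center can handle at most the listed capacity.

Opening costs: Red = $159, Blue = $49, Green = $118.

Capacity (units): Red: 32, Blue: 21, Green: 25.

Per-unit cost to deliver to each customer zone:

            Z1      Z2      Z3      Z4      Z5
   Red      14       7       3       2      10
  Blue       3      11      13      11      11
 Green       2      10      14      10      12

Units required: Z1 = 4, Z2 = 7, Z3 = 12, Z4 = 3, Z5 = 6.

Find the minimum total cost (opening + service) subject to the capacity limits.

Minimum total cost: 366

Open {Red}: Z1→Red 14·4=56, Z2→Red 7·7=49, Z3→Red 3·12=36, Z4→Red 2·3=6, Z5→Red 10·6=60.
Loads: Red carries 32/32. Service 207; fixed 159; total 366.
Next best feasible plan costs 371.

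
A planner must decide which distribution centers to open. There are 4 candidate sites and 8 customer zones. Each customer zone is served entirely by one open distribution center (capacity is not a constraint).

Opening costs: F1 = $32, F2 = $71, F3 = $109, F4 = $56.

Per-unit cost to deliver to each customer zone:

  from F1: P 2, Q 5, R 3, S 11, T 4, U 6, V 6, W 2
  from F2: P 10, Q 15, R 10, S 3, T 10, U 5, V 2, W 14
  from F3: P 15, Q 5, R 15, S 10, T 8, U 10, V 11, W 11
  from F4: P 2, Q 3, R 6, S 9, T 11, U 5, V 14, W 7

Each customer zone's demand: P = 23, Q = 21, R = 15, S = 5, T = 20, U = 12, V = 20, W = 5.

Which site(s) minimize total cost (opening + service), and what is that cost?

For any fixed open set, each customer zone goes to its cheapest open site; total = fixed + service.
{F1, F2}: P→F1 2·23=46, Q→F1 5·21=105, R→F1 3·15=45, S→F2 3·5=15, T→F1 4·20=80, U→F2 5·12=60, V→F2 2·20=40, W→F1 2·5=10. Service 401; fixed 103; total 504.
{F1, F2, F4}: P→F1 2·23=46, Q→F4 3·21=63, R→F1 3·15=45, S→F2 3·5=15, T→F1 4·20=80, U→F2 5·12=60, V→F2 2·20=40, W→F1 2·5=10. Service 359; fixed 159; total 518.
{F1, F4}: service 469 + fixed 88 = 557
{F1, F2, F3, F4}: P→F1 2·23=46, Q→F4 3·21=63, R→F1 3·15=45, S→F2 3·5=15, T→F1 4·20=80, U→F2 5·12=60, V→F2 2·20=40, W→F1 2·5=10. Service 359; fixed 268; total 627.
(All 15 nonempty subsets were checked; F1 and F2 is lowest.)

Open F1 and F2; minimum total cost 504.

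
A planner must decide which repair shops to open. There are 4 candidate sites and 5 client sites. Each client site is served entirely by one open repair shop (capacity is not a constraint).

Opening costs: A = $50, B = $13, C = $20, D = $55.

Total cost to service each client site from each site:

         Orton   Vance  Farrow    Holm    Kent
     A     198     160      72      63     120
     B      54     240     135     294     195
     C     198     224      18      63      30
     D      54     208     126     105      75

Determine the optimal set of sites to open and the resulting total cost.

For any fixed open set, each client site goes to its cheapest open site; total = fixed + service.
{A, B, C}: Orton→B 54, Vance→A 160, Farrow→C 18, Holm→A 63, Kent→C 30. Service 325; fixed 83; total 408.
{B, C}: Orton→B 54, Vance→C 224, Farrow→C 18, Holm→C 63, Kent→C 30. Service 389; fixed 33; total 422.
{C, D}: service 373 + fixed 75 = 448
{A, B, C, D}: service 325 + fixed 138 = 463
(All 15 nonempty subsets were checked; A, B and C is lowest.)

Open A, B and C; minimum total cost 408.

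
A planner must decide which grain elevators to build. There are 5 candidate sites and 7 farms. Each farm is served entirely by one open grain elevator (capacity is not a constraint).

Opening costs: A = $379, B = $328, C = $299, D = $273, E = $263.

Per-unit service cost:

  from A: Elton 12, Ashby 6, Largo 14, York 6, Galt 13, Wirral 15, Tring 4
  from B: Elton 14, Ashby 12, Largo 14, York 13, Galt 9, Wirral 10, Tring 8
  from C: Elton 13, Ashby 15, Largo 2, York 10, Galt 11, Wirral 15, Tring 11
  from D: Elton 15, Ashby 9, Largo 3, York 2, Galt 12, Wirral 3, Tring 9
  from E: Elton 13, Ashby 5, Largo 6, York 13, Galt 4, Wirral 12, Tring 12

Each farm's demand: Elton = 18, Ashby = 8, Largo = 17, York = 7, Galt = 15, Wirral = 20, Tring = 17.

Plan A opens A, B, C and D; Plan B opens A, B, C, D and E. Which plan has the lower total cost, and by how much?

Plan A: {A, B, C, D}: Elton→A 12·18=216, Ashby→A 6·8=48, Largo→C 2·17=34, York→D 2·7=14, Galt→B 9·15=135, Wirral→D 3·20=60, Tring→A 4·17=68. Service 575; fixed 1279; total 1854.
Plan B: {A, B, C, D, E}: Elton→A 12·18=216, Ashby→E 5·8=40, Largo→C 2·17=34, York→D 2·7=14, Galt→E 4·15=60, Wirral→D 3·20=60, Tring→A 4·17=68. Service 492; fixed 1542; total 2034.
Difference: |1854 − 2034| = 180.

Plan A is cheaper by 180.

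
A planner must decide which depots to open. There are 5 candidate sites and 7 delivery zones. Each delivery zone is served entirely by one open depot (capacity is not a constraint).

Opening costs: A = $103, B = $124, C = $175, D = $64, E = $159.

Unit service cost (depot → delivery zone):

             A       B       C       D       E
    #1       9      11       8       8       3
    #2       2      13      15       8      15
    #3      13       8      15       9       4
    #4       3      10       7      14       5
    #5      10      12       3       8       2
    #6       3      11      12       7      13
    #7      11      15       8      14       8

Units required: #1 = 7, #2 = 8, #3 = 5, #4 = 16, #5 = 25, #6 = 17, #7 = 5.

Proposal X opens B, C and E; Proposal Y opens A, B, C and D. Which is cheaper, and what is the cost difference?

Proposal X: {B, C, E}: #1→E 3·7=21, #2→B 13·8=104, #3→E 4·5=20, #4→E 5·16=80, #5→E 2·25=50, #6→B 11·17=187, #7→C 8·5=40. Service 502; fixed 458; total 960.
Proposal Y: {A, B, C, D}: #1→C 8·7=56, #2→A 2·8=16, #3→B 8·5=40, #4→A 3·16=48, #5→C 3·25=75, #6→A 3·17=51, #7→C 8·5=40. Service 326; fixed 466; total 792.
Difference: |960 − 792| = 168.

Proposal Y is cheaper by 168.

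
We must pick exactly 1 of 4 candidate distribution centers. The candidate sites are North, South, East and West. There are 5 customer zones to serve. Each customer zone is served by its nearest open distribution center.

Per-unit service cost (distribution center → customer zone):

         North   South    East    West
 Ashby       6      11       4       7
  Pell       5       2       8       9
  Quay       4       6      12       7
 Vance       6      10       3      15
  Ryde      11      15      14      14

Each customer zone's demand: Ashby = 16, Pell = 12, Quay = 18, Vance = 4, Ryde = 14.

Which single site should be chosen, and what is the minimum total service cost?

With exactly 1 open, each customer zone uses its cheapest among the chosen.
{North}: Ashby→North 6·16=96, Pell→North 5·12=60, Quay→North 4·18=72, Vance→North 6·4=24, Ryde→North 11·14=154. Service cost 406.
{South}: service cost 558
{East}: service cost 584
Among all 4 size-1 choices, {North} is lowest.

Choose North only; total service cost 406.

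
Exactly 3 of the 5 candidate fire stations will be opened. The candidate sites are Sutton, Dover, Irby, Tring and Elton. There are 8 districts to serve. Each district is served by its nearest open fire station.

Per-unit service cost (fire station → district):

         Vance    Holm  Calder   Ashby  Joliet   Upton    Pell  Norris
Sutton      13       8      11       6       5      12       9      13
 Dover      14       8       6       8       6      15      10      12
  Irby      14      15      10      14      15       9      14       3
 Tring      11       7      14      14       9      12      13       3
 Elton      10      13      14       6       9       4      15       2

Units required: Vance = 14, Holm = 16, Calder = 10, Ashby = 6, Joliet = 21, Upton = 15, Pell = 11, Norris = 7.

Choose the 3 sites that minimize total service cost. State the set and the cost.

Choose Sutton, Dover and Elton; total service cost 642.

With exactly 3 open, each district uses its cheapest among the chosen.
{Sutton, Dover, Elton}: Vance→Elton 10·14=140, Holm→Sutton 8·16=128, Calder→Dover 6·10=60, Ashby→Sutton 6·6=36, Joliet→Sutton 5·21=105, Upton→Elton 4·15=60, Pell→Sutton 9·11=99, Norris→Elton 2·7=14. Service cost 642.
{Dover, Tring, Elton}: service cost 658
{Dover, Irby, Elton}: service cost 674
Among all 10 size-3 choices, {Sutton, Dover, Elton} is lowest.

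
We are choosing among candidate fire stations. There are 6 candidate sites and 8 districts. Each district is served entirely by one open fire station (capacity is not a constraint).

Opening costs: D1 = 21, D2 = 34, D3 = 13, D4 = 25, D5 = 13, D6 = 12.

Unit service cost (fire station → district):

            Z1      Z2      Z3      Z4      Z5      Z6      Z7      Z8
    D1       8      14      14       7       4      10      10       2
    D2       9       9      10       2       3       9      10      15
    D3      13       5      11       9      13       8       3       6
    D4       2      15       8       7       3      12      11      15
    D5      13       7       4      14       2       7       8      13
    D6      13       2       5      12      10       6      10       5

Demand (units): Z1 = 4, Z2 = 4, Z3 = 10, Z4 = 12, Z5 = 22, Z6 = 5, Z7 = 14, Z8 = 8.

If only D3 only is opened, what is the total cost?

Each district is assigned to its cheapest site among the open ones.
{D3}: Z1→D3 13·4=52, Z2→D3 5·4=20, Z3→D3 11·10=110, Z4→D3 9·12=108, Z5→D3 13·22=286, Z6→D3 8·5=40, Z7→D3 3·14=42, Z8→D3 6·8=48. Service 706; fixed 13; total 719.

Total cost: 719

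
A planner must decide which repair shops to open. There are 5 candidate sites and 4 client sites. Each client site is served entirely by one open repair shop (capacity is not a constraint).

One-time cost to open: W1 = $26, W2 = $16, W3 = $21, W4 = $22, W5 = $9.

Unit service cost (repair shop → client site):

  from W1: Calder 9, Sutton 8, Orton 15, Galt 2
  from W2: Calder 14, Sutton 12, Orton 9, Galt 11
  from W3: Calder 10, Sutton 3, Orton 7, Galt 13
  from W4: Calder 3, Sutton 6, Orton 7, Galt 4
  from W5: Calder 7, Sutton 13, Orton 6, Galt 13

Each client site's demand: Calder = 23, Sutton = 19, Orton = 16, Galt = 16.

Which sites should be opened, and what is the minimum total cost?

For any fixed open set, each client site goes to its cheapest open site; total = fixed + service.
{W1, W3, W4, W5}: Calder→W4 3·23=69, Sutton→W3 3·19=57, Orton→W5 6·16=96, Galt→W1 2·16=32. Service 254; fixed 78; total 332.
{W3, W4, W5}: Calder→W4 3·23=69, Sutton→W3 3·19=57, Orton→W5 6·16=96, Galt→W4 4·16=64. Service 286; fixed 52; total 338.
{W1, W3, W4}: Calder→W4 3·23=69, Sutton→W3 3·19=57, Orton→W3 7·16=112, Galt→W1 2·16=32. Service 270; fixed 69; total 339.
{W1, W2, W3, W4, W5}: service 254 + fixed 94 = 348
No other subset beats 332.

Open W1, W3, W4 and W5; minimum total cost 332.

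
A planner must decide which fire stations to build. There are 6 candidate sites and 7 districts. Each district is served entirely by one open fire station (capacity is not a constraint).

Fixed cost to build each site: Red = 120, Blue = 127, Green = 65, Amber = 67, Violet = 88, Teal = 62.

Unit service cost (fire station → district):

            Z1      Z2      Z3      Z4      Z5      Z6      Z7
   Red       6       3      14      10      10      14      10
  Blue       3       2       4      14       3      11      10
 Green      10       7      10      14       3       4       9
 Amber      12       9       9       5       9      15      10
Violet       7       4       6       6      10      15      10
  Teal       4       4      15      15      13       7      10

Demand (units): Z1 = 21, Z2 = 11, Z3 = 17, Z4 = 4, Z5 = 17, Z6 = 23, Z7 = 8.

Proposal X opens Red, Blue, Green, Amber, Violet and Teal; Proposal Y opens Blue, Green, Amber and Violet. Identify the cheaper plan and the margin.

Proposal Y is cheaper by 182.

Proposal X: {Red, Blue, Green, Amber, Violet, Teal}: Z1→Blue 3·21=63, Z2→Blue 2·11=22, Z3→Blue 4·17=68, Z4→Amber 5·4=20, Z5→Blue 3·17=51, Z6→Green 4·23=92, Z7→Green 9·8=72. Service 388; fixed 529; total 917.
Proposal Y: {Blue, Green, Amber, Violet}: Z1→Blue 3·21=63, Z2→Blue 2·11=22, Z3→Blue 4·17=68, Z4→Amber 5·4=20, Z5→Blue 3·17=51, Z6→Green 4·23=92, Z7→Green 9·8=72. Service 388; fixed 347; total 735.
Difference: |917 − 735| = 182.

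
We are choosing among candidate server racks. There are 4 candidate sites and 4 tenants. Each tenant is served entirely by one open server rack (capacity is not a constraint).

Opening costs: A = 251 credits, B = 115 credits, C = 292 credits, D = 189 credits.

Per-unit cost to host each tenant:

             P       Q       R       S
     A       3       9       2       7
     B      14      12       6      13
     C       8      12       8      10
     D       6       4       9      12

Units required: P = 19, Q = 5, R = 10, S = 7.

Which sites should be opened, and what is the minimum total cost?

Open A only; minimum total cost 422.

For any fixed open set, each tenant goes to its cheapest open site; total = fixed + service.
{A}: P→A 3·19=57, Q→A 9·5=45, R→A 2·10=20, S→A 7·7=49. Service 171; fixed 251; total 422.
{D}: service 308 + fixed 189 = 497
{A, B}: service 171 + fixed 366 = 537
{A, B, C, D}: service 146 + fixed 847 = 993
No other subset beats 422.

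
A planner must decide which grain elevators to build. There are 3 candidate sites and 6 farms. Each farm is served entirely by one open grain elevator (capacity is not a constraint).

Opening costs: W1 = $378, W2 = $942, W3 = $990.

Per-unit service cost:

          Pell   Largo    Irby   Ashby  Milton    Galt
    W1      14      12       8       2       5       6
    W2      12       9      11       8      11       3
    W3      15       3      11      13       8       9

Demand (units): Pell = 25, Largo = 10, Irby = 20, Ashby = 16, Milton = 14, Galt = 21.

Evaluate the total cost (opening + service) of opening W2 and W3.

Each farm is assigned to its cheapest site among the open ones.
{W2, W3}: Pell→W2 12·25=300, Largo→W3 3·10=30, Irby→W2 11·20=220, Ashby→W2 8·16=128, Milton→W3 8·14=112, Galt→W2 3·21=63. Service 853; fixed 1932; total 2785.

Total cost: 2785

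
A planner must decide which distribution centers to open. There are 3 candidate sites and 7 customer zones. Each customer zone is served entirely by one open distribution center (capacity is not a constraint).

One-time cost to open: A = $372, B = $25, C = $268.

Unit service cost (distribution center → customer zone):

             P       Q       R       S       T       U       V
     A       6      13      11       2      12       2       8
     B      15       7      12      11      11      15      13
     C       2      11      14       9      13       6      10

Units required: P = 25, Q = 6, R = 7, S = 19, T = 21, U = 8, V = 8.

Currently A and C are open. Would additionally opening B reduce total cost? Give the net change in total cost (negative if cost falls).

Yes — net change −20 (cost falls by 20).

Current service cost with {A, C}: 563.
Adding B: each customer zone re-picks its cheapest; new service cost 518, saving 45.
Extra fixed cost: 25. Net change = 25 − 45 = -20.
(Totals: 1203 → 1183.)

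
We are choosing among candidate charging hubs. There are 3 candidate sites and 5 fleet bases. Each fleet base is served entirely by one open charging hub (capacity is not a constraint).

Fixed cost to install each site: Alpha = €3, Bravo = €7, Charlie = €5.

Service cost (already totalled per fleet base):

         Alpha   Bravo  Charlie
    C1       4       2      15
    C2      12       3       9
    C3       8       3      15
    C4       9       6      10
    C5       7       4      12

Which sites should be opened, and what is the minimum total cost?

Open Bravo only; minimum total cost 25.

For any fixed open set, each fleet base goes to its cheapest open site; total = fixed + service.
{Bravo}: C1→Bravo 2, C2→Bravo 3, C3→Bravo 3, C4→Bravo 6, C5→Bravo 4. Service 18; fixed 7; total 25.
{Alpha, Bravo}: service 18 + fixed 10 = 28
{Bravo, Charlie}: service 18 + fixed 12 = 30
{Alpha, Bravo, Charlie}: service 18 + fixed 15 = 33
(All 7 nonempty subsets were checked; Bravo only is lowest.)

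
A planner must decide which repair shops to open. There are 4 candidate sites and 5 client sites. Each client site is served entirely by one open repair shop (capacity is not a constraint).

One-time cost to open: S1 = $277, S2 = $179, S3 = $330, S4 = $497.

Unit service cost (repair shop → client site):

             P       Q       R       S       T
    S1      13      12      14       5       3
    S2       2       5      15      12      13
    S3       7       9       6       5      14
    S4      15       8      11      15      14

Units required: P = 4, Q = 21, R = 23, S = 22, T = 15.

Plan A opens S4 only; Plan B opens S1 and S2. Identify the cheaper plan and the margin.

Plan B is cheaper by 472.

Plan A: {S4}: P→S4 15·4=60, Q→S4 8·21=168, R→S4 11·23=253, S→S4 15·22=330, T→S4 14·15=210. Service 1021; fixed 497; total 1518.
Plan B: {S1, S2}: P→S2 2·4=8, Q→S2 5·21=105, R→S1 14·23=322, S→S1 5·22=110, T→S1 3·15=45. Service 590; fixed 456; total 1046.
Difference: |1518 − 1046| = 472.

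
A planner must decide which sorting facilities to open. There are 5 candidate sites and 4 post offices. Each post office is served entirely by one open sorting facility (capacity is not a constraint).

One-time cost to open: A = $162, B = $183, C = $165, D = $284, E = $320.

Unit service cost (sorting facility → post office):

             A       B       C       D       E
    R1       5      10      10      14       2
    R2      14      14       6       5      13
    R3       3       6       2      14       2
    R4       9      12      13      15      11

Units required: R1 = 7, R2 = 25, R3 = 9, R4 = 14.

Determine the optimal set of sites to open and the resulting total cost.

For any fixed open set, each post office goes to its cheapest open site; total = fixed + service.
{C}: R1→C 10·7=70, R2→C 6·25=150, R3→C 2·9=18, R4→C 13·14=182. Service 420; fixed 165; total 585.
{A, C}: service 329 + fixed 327 = 656
{A}: R1→A 5·7=35, R2→A 14·25=350, R3→A 3·9=27, R4→A 9·14=126. Service 538; fixed 162; total 700.
{A, B, C, D, E}: R1→E 2·7=14, R2→D 5·25=125, R3→C 2·9=18, R4→A 9·14=126. Service 283; fixed 1114; total 1397.
No other subset beats 585.

Open C only; minimum total cost 585.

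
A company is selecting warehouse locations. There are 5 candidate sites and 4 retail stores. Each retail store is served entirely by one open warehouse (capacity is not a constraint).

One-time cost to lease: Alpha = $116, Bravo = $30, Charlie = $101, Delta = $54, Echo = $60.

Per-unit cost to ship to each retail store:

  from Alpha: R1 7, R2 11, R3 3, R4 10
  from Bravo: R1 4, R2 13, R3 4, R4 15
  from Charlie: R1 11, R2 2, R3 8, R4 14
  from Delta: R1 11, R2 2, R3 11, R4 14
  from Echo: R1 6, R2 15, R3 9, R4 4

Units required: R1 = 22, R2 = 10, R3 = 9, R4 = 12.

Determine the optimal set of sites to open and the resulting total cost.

Open Bravo, Delta and Echo; minimum total cost 336.

For any fixed open set, each retail store goes to its cheapest open site; total = fixed + service.
{Bravo, Delta, Echo}: R1→Bravo 4·22=88, R2→Delta 2·10=20, R3→Bravo 4·9=36, R4→Echo 4·12=48. Service 192; fixed 144; total 336.
{Bravo, Charlie, Echo}: service 192 + fixed 191 = 383
{Bravo, Echo}: R1→Bravo 4·22=88, R2→Bravo 13·10=130, R3→Bravo 4·9=36, R4→Echo 4·12=48. Service 302; fixed 90; total 392.
{Alpha, Bravo, Charlie, Delta, Echo}: service 183 + fixed 361 = 544
No other subset beats 336.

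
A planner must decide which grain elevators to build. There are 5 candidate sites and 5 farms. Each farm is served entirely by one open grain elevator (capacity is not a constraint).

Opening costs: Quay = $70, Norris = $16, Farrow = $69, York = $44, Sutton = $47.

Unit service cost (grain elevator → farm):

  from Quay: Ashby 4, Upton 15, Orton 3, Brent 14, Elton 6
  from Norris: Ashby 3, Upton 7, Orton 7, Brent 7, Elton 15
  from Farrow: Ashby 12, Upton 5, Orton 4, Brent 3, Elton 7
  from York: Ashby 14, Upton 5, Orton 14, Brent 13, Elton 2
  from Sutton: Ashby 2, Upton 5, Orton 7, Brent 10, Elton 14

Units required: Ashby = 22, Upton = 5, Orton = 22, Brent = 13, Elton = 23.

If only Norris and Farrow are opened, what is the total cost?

Each farm is assigned to its cheapest site among the open ones.
{Norris, Farrow}: Ashby→Norris 3·22=66, Upton→Farrow 5·5=25, Orton→Farrow 4·22=88, Brent→Farrow 3·13=39, Elton→Farrow 7·23=161. Service 379; fixed 85; total 464.

Total cost: 464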